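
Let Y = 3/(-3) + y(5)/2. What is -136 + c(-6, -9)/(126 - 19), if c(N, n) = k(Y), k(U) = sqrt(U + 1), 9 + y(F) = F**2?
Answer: -136 + 2*sqrt(2)/107 ≈ -135.97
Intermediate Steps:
y(F) = -9 + F**2
Y = 7 (Y = 3/(-3) + (-9 + 5**2)/2 = 3*(-1/3) + (-9 + 25)*(1/2) = -1 + 16*(1/2) = -1 + 8 = 7)
k(U) = sqrt(1 + U)
c(N, n) = 2*sqrt(2) (c(N, n) = sqrt(1 + 7) = sqrt(8) = 2*sqrt(2))
-136 + c(-6, -9)/(126 - 19) = -136 + (2*sqrt(2))/(126 - 19) = -136 + (2*sqrt(2))/107 = -136 + (2*sqrt(2))*(1/107) = -136 + 2*sqrt(2)/107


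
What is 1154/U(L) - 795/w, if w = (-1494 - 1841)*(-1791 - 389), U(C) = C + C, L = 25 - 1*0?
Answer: 167797729/7270300 ≈ 23.080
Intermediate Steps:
L = 25 (L = 25 + 0 = 25)
U(C) = 2*C
w = 7270300 (w = -3335*(-2180) = 7270300)
1154/U(L) - 795/w = 1154/((2*25)) - 795/7270300 = 1154/50 - 795*1/7270300 = 1154*(1/50) - 159/1454060 = 577/25 - 159/1454060 = 167797729/7270300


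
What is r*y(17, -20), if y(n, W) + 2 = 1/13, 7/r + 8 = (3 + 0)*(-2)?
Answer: 25/26 ≈ 0.96154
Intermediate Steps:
r = -½ (r = 7/(-8 + (3 + 0)*(-2)) = 7/(-8 + 3*(-2)) = 7/(-8 - 6) = 7/(-14) = 7*(-1/14) = -½ ≈ -0.50000)
y(n, W) = -25/13 (y(n, W) = -2 + 1/13 = -25/13)
r*y(17, -20) = -½*(-25/13) = 25/26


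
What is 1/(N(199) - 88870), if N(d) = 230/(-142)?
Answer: -71/6309885 ≈ -1.1252e-5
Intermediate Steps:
N(d) = -115/71 (N(d) = 230*(-1/142) = -115/71)
1/(N(199) - 88870) = 1/(-115/71 - 88870) = 1/(-6309885/71) = -71/6309885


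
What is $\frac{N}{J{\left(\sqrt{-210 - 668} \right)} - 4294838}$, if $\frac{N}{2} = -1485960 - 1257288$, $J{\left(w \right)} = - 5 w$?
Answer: $\frac{3927268584608}{3074272244699} - \frac{4572080 i \sqrt{878}}{3074272244699} \approx 1.2775 - 4.4068 \cdot 10^{-5} i$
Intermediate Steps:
$N = -5486496$ ($N = 2 \left(-1485960 - 1257288\right) = 2 \left(-2743248\right) = -5486496$)
$\frac{N}{J{\left(\sqrt{-210 - 668} \right)} - 4294838} = - \frac{5486496}{- 5 \sqrt{-210 - 668} - 4294838} = - \frac{5486496}{- 5 \sqrt{-878} - 4294838} = - \frac{5486496}{- 5 i \sqrt{878} - 4294838} = - \frac{5486496}{-4294838 - 5 i \sqrt{878}}$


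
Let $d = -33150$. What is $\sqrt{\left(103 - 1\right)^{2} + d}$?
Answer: $i \sqrt{22746} \approx 150.82 i$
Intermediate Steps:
$\sqrt{\left(103 - 1\right)^{2} + d} = \sqrt{\left(103 - 1\right)^{2} - 33150} = \sqrt{102^{2} - 33150} = \sqrt{10404 - 33150} = \sqrt{-22746} = i \sqrt{22746}$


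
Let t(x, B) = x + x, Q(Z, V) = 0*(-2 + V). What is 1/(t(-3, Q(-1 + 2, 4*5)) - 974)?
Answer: -1/980 ≈ -0.0010204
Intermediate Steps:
Q(Z, V) = 0
t(x, B) = 2*x
1/(t(-3, Q(-1 + 2, 4*5)) - 974) = 1/(2*(-3) - 974) = 1/(-6 - 974) = 1/(-980) = -1/980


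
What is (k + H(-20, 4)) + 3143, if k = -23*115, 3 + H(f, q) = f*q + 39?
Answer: 454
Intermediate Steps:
H(f, q) = 36 + f*q (H(f, q) = -3 + (f*q + 39) = -3 + (39 + f*q) = 36 + f*q)
k = -2645
(k + H(-20, 4)) + 3143 = (-2645 + (36 - 20*4)) + 3143 = (-2645 + (36 - 80)) + 3143 = (-2645 - 44) + 3143 = -2689 + 3143 = 454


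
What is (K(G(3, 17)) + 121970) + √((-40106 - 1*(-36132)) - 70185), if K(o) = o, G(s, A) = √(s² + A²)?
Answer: 121970 + √298 + I*√74159 ≈ 1.2199e+5 + 272.32*I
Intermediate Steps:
G(s, A) = √(A² + s²)
(K(G(3, 17)) + 121970) + √((-40106 - 1*(-36132)) - 70185) = (√(17² + 3²) + 121970) + √((-40106 - 1*(-36132)) - 70185) = (√(289 + 9) + 121970) + √((-40106 + 36132) - 70185) = (√298 + 121970) + √(-3974 - 70185) = (121970 + √298) + √(-74159) = (121970 + √298) + I*√74159 = 121970 + √298 + I*√74159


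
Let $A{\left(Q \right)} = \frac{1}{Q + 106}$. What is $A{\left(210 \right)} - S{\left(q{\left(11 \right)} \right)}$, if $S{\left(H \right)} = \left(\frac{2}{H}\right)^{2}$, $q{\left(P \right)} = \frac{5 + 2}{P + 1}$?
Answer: $- \frac{181967}{15484} \approx -11.752$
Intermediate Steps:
$q{\left(P \right)} = \frac{7}{1 + P}$
$S{\left(H \right)} = \frac{4}{H^{2}}$
$A{\left(Q \right)} = \frac{1}{106 + Q}$
$A{\left(210 \right)} - S{\left(q{\left(11 \right)} \right)} = \frac{1}{106 + 210} - \frac{4}{49 \frac{1}{\left(1 + 11\right)^{2}}} = \frac{1}{316} - \frac{4}{\frac{49}{144}} = \frac{1}{316} - 4 \cdot \frac{144}{49} = \frac{1}{316} - \frac{576}{49} = - \frac{181967}{15484}$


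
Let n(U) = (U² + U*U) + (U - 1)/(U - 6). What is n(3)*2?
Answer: 104/3 ≈ 34.667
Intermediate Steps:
n(U) = 2*U² + (-1 + U)/(-6 + U) (n(U) = (U² + U²) + (-1 + U)/(-6 + U) = 2*U² + (-1 + U)/(-6 + U))
n(3)*2 = ((-1 + 3 - 12*3² + 2*3³)/(-6 + 3))*2 = ((-1 + 3 - 12*9 + 2*27)/(-3))*2 = -(-1 + 3 - 108 + 54)/3*2 = -⅓*(-52)*2 = (52/3)*2 = 104/3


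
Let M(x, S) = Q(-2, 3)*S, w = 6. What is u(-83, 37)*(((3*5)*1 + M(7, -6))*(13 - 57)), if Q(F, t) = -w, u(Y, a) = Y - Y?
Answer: 0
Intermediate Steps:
u(Y, a) = 0
Q(F, t) = -6 (Q(F, t) = -1*6 = -6)
M(x, S) = -6*S
u(-83, 37)*(((3*5)*1 + M(7, -6))*(13 - 57)) = 0*(((3*5)*1 - 6*(-6))*(13 - 57)) = 0*((15*1 + 36)*(-44)) = 0*((15 + 36)*(-44)) = 0*(51*(-44)) = 0*(-2244) = 0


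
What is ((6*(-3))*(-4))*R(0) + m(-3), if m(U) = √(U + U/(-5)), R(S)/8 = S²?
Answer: 2*I*√15/5 ≈ 1.5492*I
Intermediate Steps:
R(S) = 8*S²
m(U) = 2*√5*√U/5 (m(U) = √(U + U*(-⅕)) = √(U - U/5) = √(4*U/5) = 2*√5*√U/5)
((6*(-3))*(-4))*R(0) + m(-3) = ((6*(-3))*(-4))*(8*0²) + 2*√5*√(-3)/5 = (-18*(-4))*(8*0) + 2*√5*(I*√3)/5 = 72*0 + 2*I*√15/5 = 0 + 2*I*√15/5 = 2*I*√15/5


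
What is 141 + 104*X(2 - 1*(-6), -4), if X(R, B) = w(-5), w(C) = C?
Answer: -379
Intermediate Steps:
X(R, B) = -5
141 + 104*X(2 - 1*(-6), -4) = 141 + 104*(-5) = 141 - 520 = -379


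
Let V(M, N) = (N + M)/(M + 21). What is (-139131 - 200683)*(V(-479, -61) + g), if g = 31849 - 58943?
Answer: 2108293048384/229 ≈ 9.2065e+9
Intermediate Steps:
V(M, N) = (M + N)/(21 + M)
g = -27094
(-139131 - 200683)*(V(-479, -61) + g) = (-139131 - 200683)*((-479 - 61)/(21 - 479) - 27094) = -339814*(-540/(-458) - 27094) = -339814*(-1/458*(-540) - 27094) = -339814*(270/229 - 27094) = -339814*(-6204256/229) = 2108293048384/229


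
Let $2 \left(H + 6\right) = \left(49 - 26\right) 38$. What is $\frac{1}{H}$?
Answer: $\frac{1}{431} \approx 0.0023202$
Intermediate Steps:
$H = 431$ ($H = -6 + \frac{\left(49 - 26\right) 38}{2} = -6 + \frac{23 \cdot 38}{2} = -6 + \frac{1}{2} \cdot 874 = -6 + 437 = 431$)
$\frac{1}{H} = \frac{1}{431}$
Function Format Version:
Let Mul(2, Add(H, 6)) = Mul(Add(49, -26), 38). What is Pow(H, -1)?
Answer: Rational(1, 431) ≈ 0.0023202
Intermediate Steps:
H = 431 (H = Add(-6, Mul(Rational(1, 2), Mul(Add(49, -26), 38))) = Add(-6, Mul(Rational(1, 2), Mul(23, 38))) = Add(-6, Mul(Rational(1, 2), 874)) = Add(-6, 437) = 431)
Pow(H, -1) = Pow(431, -1) = Rational(1, 431)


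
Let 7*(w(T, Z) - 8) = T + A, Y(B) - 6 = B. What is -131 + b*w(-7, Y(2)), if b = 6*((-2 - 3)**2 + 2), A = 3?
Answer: 7507/7 ≈ 1072.4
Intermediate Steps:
Y(B) = 6 + B
b = 162 (b = 6*((-5)**2 + 2) = 6*(25 + 2) = 6*27 = 162)
w(T, Z) = 59/7 + T/7 (w(T, Z) = 8 + (T + 3)/7 = 8 + (3 + T)/7 = 8 + (3/7 + T/7) = 59/7 + T/7)
-131 + b*w(-7, Y(2)) = -131 + 162*(59/7 + (1/7)*(-7)) = -131 + 162*(59/7 - 1) = -131 + 162*(52/7) = -131 + 8424/7 = 7507/7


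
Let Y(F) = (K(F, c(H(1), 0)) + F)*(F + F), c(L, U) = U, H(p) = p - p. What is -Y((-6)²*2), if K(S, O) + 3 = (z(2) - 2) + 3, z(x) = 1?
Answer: -10224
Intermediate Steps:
H(p) = 0
K(S, O) = -1 (K(S, O) = -3 + ((1 - 2) + 3) = -3 + (-1 + 3) = -3 + 2 = -1)
Y(F) = 2*F*(-1 + F) (Y(F) = (-1 + F)*(F + F) = (-1 + F)*(2*F) = 2*F*(-1 + F))
-Y((-6)²*2) = -2*(-6)²*2*(-1 + (-6)²*2) = -2*36*2*(-1 + 36*2) = -2*72*(-1 + 72) = -2*72*71 = -1*10224 = -10224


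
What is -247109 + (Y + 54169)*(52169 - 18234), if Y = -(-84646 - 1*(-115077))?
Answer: 805301921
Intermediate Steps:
Y = -30431 (Y = -(-84646 + 115077) = -1*30431 = -30431)
-247109 + (Y + 54169)*(52169 - 18234) = -247109 + (-30431 + 54169)*(52169 - 18234) = -247109 + 23738*33935 = -247109 + 805549030 = 805301921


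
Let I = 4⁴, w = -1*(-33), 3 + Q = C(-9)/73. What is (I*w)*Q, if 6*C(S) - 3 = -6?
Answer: -1854336/73 ≈ -25402.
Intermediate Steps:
C(S) = -½ (C(S) = ½ + (⅙)*(-6) = ½ - 1 = -½)
Q = -439/146 (Q = -3 - ½/73 = -3 - ½*1/73 = -3 - 1/146 = -439/146 ≈ -3.0069)
w = 33
I = 256
(I*w)*Q = (256*33)*(-439/146) = 8448*(-439/146) = -1854336/73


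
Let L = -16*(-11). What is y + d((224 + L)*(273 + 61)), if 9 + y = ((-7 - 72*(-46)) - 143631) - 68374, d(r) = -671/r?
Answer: -27883523071/133600 ≈ -2.0871e+5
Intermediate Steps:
L = 176
y = -208709 (y = -9 + (((-7 - 72*(-46)) - 143631) - 68374) = -9 + (((-7 + 3312) - 143631) - 68374) = -9 + ((3305 - 143631) - 68374) = -9 + (-140326 - 68374) = -9 - 208700 = -208709)
y + d((224 + L)*(273 + 61)) = -208709 - 671*1/((224 + 176)*(273 + 61)) = -208709 - 671/(400*334) = -208709 - 671/133600 = -27883523071/133600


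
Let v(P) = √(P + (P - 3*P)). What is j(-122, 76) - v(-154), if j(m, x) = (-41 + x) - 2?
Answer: 33 - √154 ≈ 20.590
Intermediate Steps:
j(m, x) = -43 + x
v(P) = √(-P) (v(P) = √(P - 2*P) = √(-P))
j(-122, 76) - v(-154) = (-43 + 76) - √(-1*(-154)) = 33 - √154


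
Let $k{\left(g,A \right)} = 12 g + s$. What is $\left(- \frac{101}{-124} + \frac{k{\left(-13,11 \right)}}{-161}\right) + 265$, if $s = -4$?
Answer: $\frac{5326561}{19964} \approx 266.81$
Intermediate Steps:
$k{\left(g,A \right)} = -4 + 12 g$ ($k{\left(g,A \right)} = 12 g - 4 = -4 + 12 g$)
$\left(- \frac{101}{-124} + \frac{k{\left(-13,11 \right)}}{-161}\right) + 265 = \left(- \frac{101}{-124} + \frac{-4 + 12 \left(-13\right)}{-161}\right) + 265 = \left(\left(-101\right) \left(- \frac{1}{124}\right) + \left(-4 - 156\right) \left(- \frac{1}{161}\right)\right) + 265 = \left(\frac{101}{124} - - \frac{160}{161}\right) + 265 = \left(\frac{101}{124} + \frac{160}{161}\right) + 265 = \frac{36101}{19964} + 265 = \frac{5326561}{19964}$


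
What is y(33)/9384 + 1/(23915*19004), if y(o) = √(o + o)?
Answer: 1/454480660 + √66/9384 ≈ 0.00086574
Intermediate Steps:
y(o) = √2*√o (y(o) = √(2*o) = √2*√o)
y(33)/9384 + 1/(23915*19004) = (√2*√33)/9384 + 1/(23915*19004) = √66*(1/9384) + (1/23915)*(1/19004) = √66/9384 + 1/454480660 = 1/454480660 + √66/9384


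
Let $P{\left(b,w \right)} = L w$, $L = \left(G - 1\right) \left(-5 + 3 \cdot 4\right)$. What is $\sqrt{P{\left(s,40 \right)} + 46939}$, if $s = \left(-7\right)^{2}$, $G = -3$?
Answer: $3 \sqrt{5091} \approx 214.05$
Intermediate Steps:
$s = 49$
$L = -28$ ($L = \left(-3 - 1\right) \left(-5 + 3 \cdot 4\right) = - 4 \left(-5 + 12\right) = \left(-4\right) 7 = -28$)
$P{\left(b,w \right)} = - 28 w$
$\sqrt{P{\left(s,40 \right)} + 46939} = \sqrt{\left(-28\right) 40 + 46939} = \sqrt{-1120 + 46939} = \sqrt{45819} = 3 \sqrt{5091}$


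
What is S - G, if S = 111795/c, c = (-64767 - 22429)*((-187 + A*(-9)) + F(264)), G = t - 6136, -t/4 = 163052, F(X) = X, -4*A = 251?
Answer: 36839635165557/55958033 ≈ 6.5834e+5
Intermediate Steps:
A = -251/4 (A = -1/4*251 = -251/4 ≈ -62.750)
t = -652208 (t = -4*163052 = -652208)
G = -658344 (G = -652208 - 6136 = -658344)
c = -55958033 (c = (-64767 - 22429)*((-187 - 251/4*(-9)) + 264) = -87196*((-187 + 2259/4) + 264) = -87196*(1511/4 + 264) = -87196*2567/4 = -55958033)
S = -111795/55958033 (S = 111795/(-55958033) = 111795*(-1/55958033) = -111795/55958033 ≈ -0.0019978)
S - G = -111795/55958033 - 1*(-658344) = -111795/55958033 + 658344 = 36839635165557/55958033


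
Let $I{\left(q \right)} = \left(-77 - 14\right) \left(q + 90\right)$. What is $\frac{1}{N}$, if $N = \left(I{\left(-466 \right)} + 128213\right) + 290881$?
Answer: $\frac{1}{453310} \approx 2.206 \cdot 10^{-6}$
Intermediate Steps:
$I{\left(q \right)} = -8190 - 91 q$ ($I{\left(q \right)} = - 91 \left(90 + q\right) = -8190 - 91 q$)
$N = 453310$ ($N = \left(\left(-8190 - -42406\right) + 128213\right) + 290881 = \left(\left(-8190 + 42406\right) + 128213\right) + 290881 = \left(34216 + 128213\right) + 290881 = 162429 + 290881 = 453310$)
$\frac{1}{N} = \frac{1}{453310}$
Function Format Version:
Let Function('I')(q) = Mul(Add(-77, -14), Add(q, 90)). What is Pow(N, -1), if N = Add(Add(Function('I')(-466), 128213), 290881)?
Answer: Rational(1, 453310) ≈ 2.2060e-6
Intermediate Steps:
Function('I')(q) = Add(-8190, Mul(-91, q)) (Function('I')(q) = Mul(-91, Add(90, q)) = Add(-8190, Mul(-91, q)))
N = 453310 (N = Add(Add(Add(-8190, Mul(-91, -466)), 128213), 290881) = Add(Add(Add(-8190, 42406), 128213), 290881) = Add(Add(34216, 128213), 290881) = Add(162429, 290881) = 453310)
Pow(N, -1) = Pow(453310, -1) = Rational(1, 453310)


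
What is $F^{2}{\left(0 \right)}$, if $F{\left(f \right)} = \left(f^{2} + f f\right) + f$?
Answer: $0$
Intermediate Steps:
$F{\left(f \right)} = f + 2 f^{2}$ ($F{\left(f \right)} = \left(f^{2} + f^{2}\right) + f = 2 f^{2} + f = f + 2 f^{2}$)
$F^{2}{\left(0 \right)} = \left(0 \left(1 + 2 \cdot 0\right)\right)^{2} = \left(0 \left(1 + 0\right)\right)^{2} = \left(0 \cdot 1\right)^{2} = 0^{2} = 0$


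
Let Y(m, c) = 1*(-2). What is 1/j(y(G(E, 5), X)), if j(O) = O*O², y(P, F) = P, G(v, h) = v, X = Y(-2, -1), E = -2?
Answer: -⅛ ≈ -0.12500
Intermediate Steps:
Y(m, c) = -2
X = -2
j(O) = O³
1/j(y(G(E, 5), X)) = 1/((-2)³) = 1/(-8) = -⅛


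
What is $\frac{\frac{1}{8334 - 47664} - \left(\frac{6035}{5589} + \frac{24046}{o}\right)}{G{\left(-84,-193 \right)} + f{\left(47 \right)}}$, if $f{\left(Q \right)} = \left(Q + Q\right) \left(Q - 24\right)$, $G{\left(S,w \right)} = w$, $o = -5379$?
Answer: $\frac{586870069}{340816828770} \approx 0.001722$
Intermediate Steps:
$f{\left(Q \right)} = 2 Q \left(-24 + Q\right)$
$\frac{\frac{1}{8334 - 47664} - \left(\frac{6035}{5589} + \frac{24046}{o}\right)}{G{\left(-84,-193 \right)} + f{\left(47 \right)}} = \frac{\frac{1}{8334 - 47664} - \left(- \frac{2186}{489} + \frac{6035}{5589}\right)}{-193 + 2 \cdot 47 \left(-24 + 47\right)} = \frac{\frac{1}{-39330} - - \frac{3088813}{911007}}{-193 + 2 \cdot 47 \cdot 23} = \frac{- \frac{1}{39330} + \left(- \frac{6035}{5589} + \frac{2186}{489}\right)}{-193 + 2162} = \frac{- \frac{1}{39330} + \frac{3088813}{911007}}{1969} = \frac{586870069}{173091330} \cdot \frac{1}{1969} = \frac{586870069}{340816828770}$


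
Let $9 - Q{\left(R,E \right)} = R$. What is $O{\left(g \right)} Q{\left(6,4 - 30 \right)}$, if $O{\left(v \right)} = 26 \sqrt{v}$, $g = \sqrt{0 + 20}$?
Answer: $78 \sqrt{2} \sqrt[4]{5} \approx 164.95$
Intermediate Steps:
$Q{\left(R,E \right)} = 9 - R$
$g = 2 \sqrt{5}$ ($g = \sqrt{20} = 2 \sqrt{5} \approx 4.4721$)
$O{\left(g \right)} Q{\left(6,4 - 30 \right)} = 26 \sqrt{2 \sqrt{5}} \left(9 - 6\right) = 26 \sqrt{2} \sqrt[4]{5} \left(9 - 6\right) = 26 \sqrt{2} \sqrt[4]{5} \cdot 3 = 78 \sqrt{2} \sqrt[4]{5}$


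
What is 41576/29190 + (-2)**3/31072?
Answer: 80725997/56686980 ≈ 1.4241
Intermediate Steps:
41576/29190 + (-2)**3/31072 = 41576*(1/29190) - 8*1/31072 = 20788/14595 - 1/3884 = 80725997/56686980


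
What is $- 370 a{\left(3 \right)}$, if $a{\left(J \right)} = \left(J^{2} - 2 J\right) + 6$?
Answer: $-3330$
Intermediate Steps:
$a{\left(J \right)} = 6 + J^{2} - 2 J$
$- 370 a{\left(3 \right)} = - 370 \left(6 + 3^{2} - 6\right) = - 370 \left(6 + 9 - 6\right) = \left(-370\right) 9 = -3330$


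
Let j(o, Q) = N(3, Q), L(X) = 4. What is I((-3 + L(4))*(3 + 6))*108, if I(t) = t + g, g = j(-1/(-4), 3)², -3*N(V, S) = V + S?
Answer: 1404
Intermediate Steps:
N(V, S) = -S/3 - V/3 (N(V, S) = -(V + S)/3 = -(S + V)/3 = -S/3 - V/3)
j(o, Q) = -1 - Q/3 (j(o, Q) = -Q/3 - ⅓*3 = -Q/3 - 1 = -1 - Q/3)
g = 4 (g = (-1 - ⅓*3)² = (-1 - 1)² = (-2)² = 4)
I(t) = 4 + t (I(t) = t + 4 = 4 + t)
I((-3 + L(4))*(3 + 6))*108 = (4 + (-3 + 4)*(3 + 6))*108 = (4 + 1*9)*108 = (4 + 9)*108 = 13*108 = 1404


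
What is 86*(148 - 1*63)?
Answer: 7310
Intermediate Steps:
86*(148 - 1*63) = 86*(148 - 63) = 86*85 = 7310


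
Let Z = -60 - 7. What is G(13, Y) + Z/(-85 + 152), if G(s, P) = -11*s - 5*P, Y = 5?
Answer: -169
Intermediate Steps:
Z = -67
G(13, Y) + Z/(-85 + 152) = (-11*13 - 5*5) - 67/(-85 + 152) = (-143 - 25) - 67/67 = -168 + (1/67)*(-67) = -168 - 1 = -169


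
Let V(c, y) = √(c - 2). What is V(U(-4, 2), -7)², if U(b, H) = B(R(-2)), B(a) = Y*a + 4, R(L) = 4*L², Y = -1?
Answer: -14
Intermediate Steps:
B(a) = 4 - a (B(a) = -a + 4 = 4 - a)
U(b, H) = -12 (U(b, H) = 4 - 4*(-2)² = 4 - 4*4 = 4 - 1*16 = 4 - 16 = -12)
V(c, y) = √(-2 + c)
V(U(-4, 2), -7)² = (√(-2 - 12))² = (√(-14))² = (I*√14)² = -14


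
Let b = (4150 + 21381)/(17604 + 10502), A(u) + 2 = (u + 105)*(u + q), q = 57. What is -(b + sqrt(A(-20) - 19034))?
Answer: -25531/28106 - I*sqrt(15891) ≈ -0.90838 - 126.06*I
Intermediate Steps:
A(u) = -2 + (57 + u)*(105 + u) (A(u) = -2 + (u + 105)*(u + 57) = -2 + (105 + u)*(57 + u) = -2 + (57 + u)*(105 + u))
b = 25531/28106 ≈ 0.90838
-(b + sqrt(A(-20) - 19034)) = -(25531/28106 + sqrt((5983 + (-20)**2 + 162*(-20)) - 19034)) = -(25531/28106 + sqrt((5983 + 400 - 3240) - 19034)) = -(25531/28106 + sqrt(3143 - 19034)) = -(25531/28106 + sqrt(-15891)) = -(25531/28106 + I*sqrt(15891)) = -25531/28106 - I*sqrt(15891)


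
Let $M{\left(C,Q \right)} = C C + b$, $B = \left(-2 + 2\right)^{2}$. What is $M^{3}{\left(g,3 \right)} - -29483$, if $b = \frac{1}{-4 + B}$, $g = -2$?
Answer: $\frac{1890287}{64} \approx 29536.0$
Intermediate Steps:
$B = 0$ ($B = 0^{2} = 0$)
$b = - \frac{1}{4}$ ($b = \frac{1}{-4 + 0} = \frac{1}{-4} = - \frac{1}{4} \approx -0.25$)
$M{\left(C,Q \right)} = - \frac{1}{4} + C^{2}$ ($M{\left(C,Q \right)} = C C - \frac{1}{4} = C^{2} - \frac{1}{4} = - \frac{1}{4} + C^{2}$)
$M^{3}{\left(g,3 \right)} - -29483 = \left(- \frac{1}{4} + \left(-2\right)^{2}\right)^{3} - -29483 = \left(- \frac{1}{4} + 4\right)^{3} + 29483 = \left(\frac{15}{4}\right)^{3} + 29483 = \frac{3375}{64} + 29483 = \frac{1890287}{64}$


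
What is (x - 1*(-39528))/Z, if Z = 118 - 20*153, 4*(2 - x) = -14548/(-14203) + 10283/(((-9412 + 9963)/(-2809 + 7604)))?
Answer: -537108752457/92094638104 ≈ -5.8321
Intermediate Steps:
x = -700252517079/31303412 (x = 2 - (-14548/(-14203) + 10283/(((-9412 + 9963)/(-2809 + 7604))))/4 = 2 - (-14548*(-1/14203) + 10283/((551/4795)))/4 = 2 - (14548/14203 + 10283/((551*(1/4795))))/4 = 2 - (14548/14203 + 10283/(551/4795))/4 = 2 - (14548/14203 + 10283*(4795/551))/4 = 2 - (14548/14203 + 49306985/551)/4 = 2 - 1/4*700315123903/7825853 = 2 - 700315123903/31303412 = -700252517079/31303412 ≈ -22370.)
Z = -2942 (Z = 118 - 3060 = -2942)
(x - 1*(-39528))/Z = (-700252517079/31303412 - 1*(-39528))/(-2942) = (-700252517079/31303412 + 39528)*(-1/2942) = (537108752457/31303412)*(-1/2942) = -537108752457/92094638104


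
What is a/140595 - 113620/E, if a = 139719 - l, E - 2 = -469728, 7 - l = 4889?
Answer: 41948626613/33020563485 ≈ 1.2704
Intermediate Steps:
l = -4882 (l = 7 - 1*4889 = 7 - 4889 = -4882)
E = -469726 (E = 2 - 469728 = -469726)
a = 144601 (a = 139719 - 1*(-4882) = 139719 + 4882 = 144601)
a/140595 - 113620/E = 144601/140595 - 113620/(-469726) = 144601*(1/140595) - 113620*(-1/469726) = 144601/140595 + 56810/234863 = 41948626613/33020563485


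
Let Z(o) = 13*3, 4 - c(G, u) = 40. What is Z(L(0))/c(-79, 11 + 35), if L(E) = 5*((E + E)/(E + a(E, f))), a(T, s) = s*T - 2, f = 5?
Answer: -13/12 ≈ -1.0833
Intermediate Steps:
a(T, s) = -2 + T*s (a(T, s) = T*s - 2 = -2 + T*s)
c(G, u) = -36 (c(G, u) = 4 - 1*40 = 4 - 40 = -36)
L(E) = 10*E/(-2 + 6*E) (L(E) = 5*((E + E)/(E + (-2 + E*5))) = 5*((2*E)/(E + (-2 + 5*E))) = 5*((2*E)/(-2 + 6*E)) = 5*(2*E/(-2 + 6*E)) = 10*E/(-2 + 6*E))
Z(o) = 39
Z(L(0))/c(-79, 11 + 35) = 39/(-36) = 39*(-1/36) = -13/12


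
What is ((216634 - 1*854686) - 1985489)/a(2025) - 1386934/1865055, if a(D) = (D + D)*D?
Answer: -1084509381817/1019718821250 ≈ -1.0635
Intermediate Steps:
a(D) = 2*D² (a(D) = (2*D)*D = 2*D²)
((216634 - 1*854686) - 1985489)/a(2025) - 1386934/1865055 = ((216634 - 1*854686) - 1985489)/((2*2025²)) - 1386934/1865055 = ((216634 - 854686) - 1985489)/((2*4100625)) - 1386934*1/1865055 = (-638052 - 1985489)/8201250 - 1386934/1865055 = -2623541*1/8201250 - 1386934/1865055 = -2623541/8201250 - 1386934/1865055 = -1084509381817/1019718821250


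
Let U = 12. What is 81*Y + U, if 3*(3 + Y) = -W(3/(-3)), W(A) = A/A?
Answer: -258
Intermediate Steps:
W(A) = 1
Y = -10/3 (Y = -3 + (-1*1)/3 = -3 + (⅓)*(-1) = -3 - ⅓ = -10/3 ≈ -3.3333)
81*Y + U = 81*(-10/3) + 12 = -270 + 12 = -258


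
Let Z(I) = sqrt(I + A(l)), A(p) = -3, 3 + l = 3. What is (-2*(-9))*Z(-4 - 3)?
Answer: 18*I*sqrt(10) ≈ 56.921*I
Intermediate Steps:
l = 0 (l = -3 + 3 = 0)
Z(I) = sqrt(-3 + I) (Z(I) = sqrt(I - 3) = sqrt(-3 + I))
(-2*(-9))*Z(-4 - 3) = (-2*(-9))*sqrt(-3 + (-4 - 3)) = 18*sqrt(-3 - 7) = 18*sqrt(-10) = 18*(I*sqrt(10)) = 18*I*sqrt(10)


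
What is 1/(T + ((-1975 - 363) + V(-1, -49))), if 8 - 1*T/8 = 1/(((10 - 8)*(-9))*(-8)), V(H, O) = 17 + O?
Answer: -18/41509 ≈ -0.00043364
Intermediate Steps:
T = 1151/18 (T = 64 - 8*1/(72*(10 - 8)) = 64 - 8/((2*(-9))*(-8)) = 64 - 8/((-18*(-8))) = 64 - 8/144 = 64 - 8*1/144 = 64 - 1/18 = 1151/18 ≈ 63.944)
1/(T + ((-1975 - 363) + V(-1, -49))) = 1/(1151/18 + ((-1975 - 363) + (17 - 49))) = 1/(1151/18 + (-2338 - 32)) = 1/(1151/18 - 2370) = 1/(-41509/18) = -18/41509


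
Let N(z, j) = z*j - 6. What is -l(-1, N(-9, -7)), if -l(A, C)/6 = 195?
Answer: 1170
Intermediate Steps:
N(z, j) = -6 + j*z (N(z, j) = j*z - 6 = -6 + j*z)
l(A, C) = -1170 (l(A, C) = -6*195 = -1170)
-l(-1, N(-9, -7)) = -1*(-1170) = 1170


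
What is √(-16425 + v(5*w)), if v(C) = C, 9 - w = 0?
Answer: 6*I*√455 ≈ 127.98*I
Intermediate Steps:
w = 9 (w = 9 - 1*0 = 9 + 0 = 9)
√(-16425 + v(5*w)) = √(-16425 + 5*9) = √(-16425 + 45) = √(-16380) = 6*I*√455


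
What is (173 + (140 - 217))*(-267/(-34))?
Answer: 12816/17 ≈ 753.88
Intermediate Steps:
(173 + (140 - 217))*(-267/(-34)) = (173 - 77)*(-267*(-1/34)) = 96*(267/34) = 12816/17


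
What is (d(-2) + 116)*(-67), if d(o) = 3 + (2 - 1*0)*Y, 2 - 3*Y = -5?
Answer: -24857/3 ≈ -8285.7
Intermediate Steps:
Y = 7/3 (Y = ⅔ - ⅓*(-5) = ⅔ + 5/3 = 7/3 ≈ 2.3333)
d(o) = 23/3 (d(o) = 3 + (2 - 1*0)*(7/3) = 3 + (2 + 0)*(7/3) = 3 + 2*(7/3) = 3 + 14/3 = 23/3)
(d(-2) + 116)*(-67) = (23/3 + 116)*(-67) = (371/3)*(-67) = -24857/3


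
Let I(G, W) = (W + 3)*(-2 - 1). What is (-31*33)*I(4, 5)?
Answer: 24552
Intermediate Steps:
I(G, W) = -9 - 3*W (I(G, W) = (3 + W)*(-3) = -9 - 3*W)
(-31*33)*I(4, 5) = (-31*33)*(-9 - 3*5) = -1023*(-9 - 15) = -1023*(-24) = 24552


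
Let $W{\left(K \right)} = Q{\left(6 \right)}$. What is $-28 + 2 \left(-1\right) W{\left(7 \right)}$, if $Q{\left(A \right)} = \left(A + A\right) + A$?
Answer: $-64$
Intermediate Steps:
$Q{\left(A \right)} = 3 A$ ($Q{\left(A \right)} = 2 A + A = 3 A$)
$W{\left(K \right)} = 18$ ($W{\left(K \right)} = 3 \cdot 6 = 18$)
$-28 + 2 \left(-1\right) W{\left(7 \right)} = -28 + 2 \left(-1\right) 18 = -28 - 36 = -64$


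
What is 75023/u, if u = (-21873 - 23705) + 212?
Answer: -75023/45366 ≈ -1.6537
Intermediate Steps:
u = -45366 (u = -45578 + 212 = -45366)
75023/u = 75023/(-45366) = 75023*(-1/45366) = -75023/45366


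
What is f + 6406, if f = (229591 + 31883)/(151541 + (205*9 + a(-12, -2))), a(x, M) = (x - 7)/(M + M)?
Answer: 1310510158/204521 ≈ 6407.7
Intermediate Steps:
a(x, M) = (-7 + x)/(2*M) (a(x, M) = (-7 + x)/((2*M)) = (-7 + x)*(1/(2*M)) = (-7 + x)/(2*M))
f = 348632/204521 (f = (229591 + 31883)/(151541 + (205*9 + (1/2)*(-7 - 12)/(-2))) = 261474/(151541 + (1845 + (1/2)*(-1/2)*(-19))) = 261474/(151541 + (1845 + 19/4)) = 261474/(151541 + 7399/4) = 261474/(613563/4) = 261474*(4/613563) = 348632/204521 ≈ 1.7046)
f + 6406 = 348632/204521 + 6406 = 1310510158/204521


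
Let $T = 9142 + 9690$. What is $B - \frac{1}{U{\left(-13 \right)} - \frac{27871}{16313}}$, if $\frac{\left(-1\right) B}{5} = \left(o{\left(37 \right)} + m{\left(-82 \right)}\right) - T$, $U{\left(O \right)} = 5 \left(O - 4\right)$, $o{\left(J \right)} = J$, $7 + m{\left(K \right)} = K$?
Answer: $\frac{133554840233}{1414476} \approx 94420.0$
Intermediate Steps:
$m{\left(K \right)} = -7 + K$
$T = 18832$
$U{\left(O \right)} = -20 + 5 O$ ($U{\left(O \right)} = 5 \left(-4 + O\right) = -20 + 5 O$)
$B = 94420$ ($B = - 5 \left(\left(37 - 89\right) - 18832\right) = - 5 \left(-52 - 18832\right) = \left(-5\right) \left(-18884\right) = 94420$)
$B - \frac{1}{U{\left(-13 \right)} - \frac{27871}{16313}} = 94420 - \frac{1}{\left(-20 + 5 \left(-13\right)\right) - \frac{27871}{16313}} = 94420 - \frac{1}{\left(-20 - 65\right) - \frac{27871}{16313}} = 94420 - \frac{1}{-85 - \frac{27871}{16313}} = 94420 - \frac{1}{- \frac{1414476}{16313}} = 94420 - - \frac{16313}{1414476} = 94420 + \frac{16313}{1414476} = \frac{133554840233}{1414476}$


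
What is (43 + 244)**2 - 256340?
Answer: -173971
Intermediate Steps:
(43 + 244)**2 - 256340 = 287**2 - 256340 = 82369 - 256340 = -173971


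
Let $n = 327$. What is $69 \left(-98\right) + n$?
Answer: $-6435$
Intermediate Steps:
$69 \left(-98\right) + n = 69 \left(-98\right) + 327 = -6762 + 327 = -6435$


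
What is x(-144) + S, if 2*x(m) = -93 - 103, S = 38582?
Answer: 38484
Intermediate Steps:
x(m) = -98 (x(m) = (-93 - 103)/2 = (½)*(-196) = -98)
x(-144) + S = -98 + 38582 = 38484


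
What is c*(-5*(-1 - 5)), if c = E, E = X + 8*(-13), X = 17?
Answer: -2610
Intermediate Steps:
E = -87 (E = 17 + 8*(-13) = 17 - 104 = -87)
c = -87
c*(-5*(-1 - 5)) = -(-435)*(-1 - 5) = -(-435)*(-6) = -87*30 = -2610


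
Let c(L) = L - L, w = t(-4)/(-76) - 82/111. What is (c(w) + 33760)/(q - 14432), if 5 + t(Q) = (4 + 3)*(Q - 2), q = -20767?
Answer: -33760/35199 ≈ -0.95912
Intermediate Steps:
t(Q) = -19 + 7*Q (t(Q) = -5 + (4 + 3)*(Q - 2) = -5 + 7*(-2 + Q) = -5 + (-14 + 7*Q) = -19 + 7*Q)
w = -1015/8436 (w = (-19 + 7*(-4))/(-76) - 82/111 = (-19 - 28)*(-1/76) - 82*1/111 = -47*(-1/76) - 82/111 = 47/76 - 82/111 = -1015/8436 ≈ -0.12032)
c(L) = 0
(c(w) + 33760)/(q - 14432) = (0 + 33760)/(-20767 - 14432) = 33760/(-35199) = 33760*(-1/35199) = -33760/35199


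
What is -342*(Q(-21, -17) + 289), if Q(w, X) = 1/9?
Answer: -98876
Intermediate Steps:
Q(w, X) = ⅑
-342*(Q(-21, -17) + 289) = -342*(⅑ + 289) = -342*2602/9 = -98876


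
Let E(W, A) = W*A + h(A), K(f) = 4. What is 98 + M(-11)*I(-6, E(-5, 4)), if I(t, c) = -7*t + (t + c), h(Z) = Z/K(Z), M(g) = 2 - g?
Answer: 319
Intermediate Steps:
h(Z) = Z/4
E(W, A) = A/4 + A*W (E(W, A) = W*A + A/4 = A*W + A/4 = A/4 + A*W)
I(t, c) = c - 6*t (I(t, c) = -7*t + (c + t) = c - 6*t)
98 + M(-11)*I(-6, E(-5, 4)) = 98 + (2 - 1*(-11))*(4*(1/4 - 5) - 6*(-6)) = 98 + (2 + 11)*(4*(-19/4) + 36) = 98 + 13*(-19 + 36) = 98 + 13*17 = 98 + 221 = 319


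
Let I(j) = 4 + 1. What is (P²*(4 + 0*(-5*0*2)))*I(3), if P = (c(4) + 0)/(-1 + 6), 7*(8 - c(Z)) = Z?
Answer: 10816/245 ≈ 44.147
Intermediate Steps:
c(Z) = 8 - Z/7
I(j) = 5
P = 52/35 (P = ((8 - ⅐*4) + 0)/(-1 + 6) = ((8 - 4/7) + 0)/5 = (52/7 + 0)*(⅕) = (52/7)*(⅕) = 52/35 ≈ 1.4857)
(P²*(4 + 0*(-5*0*2)))*I(3) = ((52/35)²*(4 + 0*(-5*0*2)))*5 = (2704*(4 + 0*(0*2))/1225)*5 = (2704*(4 + 0*0)/1225)*5 = (2704*(4 + 0)/1225)*5 = ((2704/1225)*4)*5 = (10816/1225)*5 = 10816/245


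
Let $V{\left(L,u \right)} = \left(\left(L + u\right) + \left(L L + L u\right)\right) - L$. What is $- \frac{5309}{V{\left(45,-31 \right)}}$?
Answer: $- \frac{5309}{599} \approx -8.8631$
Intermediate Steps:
$V{\left(L,u \right)} = u + L^{2} + L u$ ($V{\left(L,u \right)} = \left(\left(L + u\right) + \left(L^{2} + L u\right)\right) - L = \left(L + u + L^{2} + L u\right) - L = u + L^{2} + L u$)
$- \frac{5309}{V{\left(45,-31 \right)}} = - \frac{5309}{-31 + 45^{2} + 45 \left(-31\right)} = - \frac{5309}{-31 + 2025 - 1395} = - \frac{5309}{599}$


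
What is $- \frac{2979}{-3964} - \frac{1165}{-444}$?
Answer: $\frac{371296}{110001} \approx 3.3754$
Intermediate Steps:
$- \frac{2979}{-3964} - \frac{1165}{-444} = \left(-2979\right) \left(- \frac{1}{3964}\right) - - \frac{1165}{444} = \frac{2979}{3964} + \frac{1165}{444} = \frac{371296}{110001}$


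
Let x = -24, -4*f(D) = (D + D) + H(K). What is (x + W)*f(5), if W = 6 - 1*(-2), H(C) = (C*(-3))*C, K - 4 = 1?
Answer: -260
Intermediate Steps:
K = 5 (K = 4 + 1 = 5)
H(C) = -3*C**2 (H(C) = (-3*C)*C = -3*C**2)
f(D) = 75/4 - D/2 (f(D) = -((D + D) - 3*5**2)/4 = -(2*D - 3*25)/4 = -(2*D - 75)/4 = -(-75 + 2*D)/4 = 75/4 - D/2)
W = 8 (W = 6 + 2 = 8)
(x + W)*f(5) = (-24 + 8)*(75/4 - 1/2*5) = -16*(75/4 - 5/2) = -16*65/4 = -260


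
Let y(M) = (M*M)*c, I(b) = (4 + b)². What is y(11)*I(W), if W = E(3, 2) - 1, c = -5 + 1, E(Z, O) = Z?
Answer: -17424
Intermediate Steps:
c = -4
W = 2 (W = 3 - 1 = 2)
y(M) = -4*M² (y(M) = (M*M)*(-4) = M²*(-4) = -4*M²)
y(11)*I(W) = (-4*11²)*(4 + 2)² = -4*121*6² = -484*36 = -17424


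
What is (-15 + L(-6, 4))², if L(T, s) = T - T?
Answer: 225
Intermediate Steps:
L(T, s) = 0
(-15 + L(-6, 4))² = (-15 + 0)² = (-15)² = 225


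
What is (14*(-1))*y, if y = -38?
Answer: 532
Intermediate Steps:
(14*(-1))*y = (14*(-1))*(-38) = -14*(-38) = 532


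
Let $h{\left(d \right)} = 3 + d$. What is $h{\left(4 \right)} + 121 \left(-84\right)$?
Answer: $-10157$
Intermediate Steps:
$h{\left(4 \right)} + 121 \left(-84\right) = \left(3 + 4\right) + 121 \left(-84\right) = 7 - 10164 = -10157$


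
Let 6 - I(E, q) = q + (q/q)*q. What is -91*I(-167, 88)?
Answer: 15470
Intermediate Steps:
I(E, q) = 6 - 2*q (I(E, q) = 6 - (q + (q/q)*q) = 6 - (q + 1*q) = 6 - (q + q) = 6 - 2*q)
-91*I(-167, 88) = -91*(6 - 2*88) = -91*(6 - 176) = -91*(-170) = 15470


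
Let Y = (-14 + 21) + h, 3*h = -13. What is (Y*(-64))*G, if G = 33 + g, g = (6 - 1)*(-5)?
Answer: -4096/3 ≈ -1365.3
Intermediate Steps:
g = -25 (g = 5*(-5) = -25)
h = -13/3 (h = (1/3)*(-13) = -13/3 ≈ -4.3333)
G = 8 (G = 33 - 25 = 8)
Y = 8/3 (Y = (-14 + 21) - 13/3 = 7 - 13/3 = 8/3 ≈ 2.6667)
(Y*(-64))*G = ((8/3)*(-64))*8 = -512/3*8 = -4096/3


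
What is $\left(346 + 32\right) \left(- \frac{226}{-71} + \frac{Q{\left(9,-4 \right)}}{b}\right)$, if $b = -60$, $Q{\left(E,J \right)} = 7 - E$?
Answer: $\frac{431613}{355} \approx 1215.8$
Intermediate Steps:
$\left(346 + 32\right) \left(- \frac{226}{-71} + \frac{Q{\left(9,-4 \right)}}{b}\right) = \left(346 + 32\right) \left(- \frac{226}{-71} + \frac{7 - 9}{-60}\right) = 378 \left(\left(-226\right) \left(- \frac{1}{71}\right) + \left(7 - 9\right) \left(- \frac{1}{60}\right)\right) = 378 \left(\frac{226}{71} - - \frac{1}{30}\right) = 378 \left(\frac{226}{71} + \frac{1}{30}\right) = 378 \cdot \frac{6851}{2130} = \frac{431613}{355}$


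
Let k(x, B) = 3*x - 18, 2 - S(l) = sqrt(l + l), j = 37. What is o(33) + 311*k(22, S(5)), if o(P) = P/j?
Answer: 552369/37 ≈ 14929.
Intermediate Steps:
S(l) = 2 - sqrt(2)*sqrt(l) (S(l) = 2 - sqrt(l + l) = 2 - sqrt(2*l) = 2 - sqrt(2)*sqrt(l))
k(x, B) = -18 + 3*x
o(P) = P/37
o(33) + 311*k(22, S(5)) = (1/37)*33 + 311*(-18 + 3*22) = 33/37 + 311*(-18 + 66) = 33/37 + 311*48 = 33/37 + 14928 = 552369/37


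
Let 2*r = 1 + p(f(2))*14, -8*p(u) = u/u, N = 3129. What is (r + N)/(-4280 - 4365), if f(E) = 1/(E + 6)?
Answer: -25029/69160 ≈ -0.36190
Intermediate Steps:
f(E) = 1/(6 + E)
p(u) = -1/8 (p(u) = -u/(8*u) = -1/8*1 = -1/8)
r = -3/8 (r = (1 - 1/8*14)/2 = (1 - 7/4)/2 = (1/2)*(-3/4) = -3/8 ≈ -0.37500)
(r + N)/(-4280 - 4365) = (-3/8 + 3129)/(-4280 - 4365) = (25029/8)/(-8645) = (25029/8)*(-1/8645) = -25029/69160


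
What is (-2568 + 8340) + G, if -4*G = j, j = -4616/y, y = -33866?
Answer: 97736699/16933 ≈ 5772.0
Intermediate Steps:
j = 2308/16933 (j = -4616/(-33866) = -4616*(-1/33866) = 2308/16933 ≈ 0.13630)
G = -577/16933 (G = -¼*2308/16933 = -577/16933 ≈ -0.034075)
(-2568 + 8340) + G = (-2568 + 8340) - 577/16933 = 5772 - 577/16933 = 97736699/16933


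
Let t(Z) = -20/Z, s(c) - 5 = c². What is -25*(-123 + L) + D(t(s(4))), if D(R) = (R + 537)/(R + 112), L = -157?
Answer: 16335257/2332 ≈ 7004.8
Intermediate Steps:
s(c) = 5 + c²
D(R) = (537 + R)/(112 + R)
-25*(-123 + L) + D(t(s(4))) = -25*(-123 - 157) + (537 - 20/(5 + 4²))/(112 - 20/(5 + 4²)) = -25*(-280) + (537 - 20/(5 + 16))/(112 - 20/(5 + 16)) = 7000 + (537 - 20/21)/(112 - 20/21) = 7000 + (11257/21)/(2332/21) = 7000 + (21/2332)*(11257/21) = 7000 + 11257/2332 = 16335257/2332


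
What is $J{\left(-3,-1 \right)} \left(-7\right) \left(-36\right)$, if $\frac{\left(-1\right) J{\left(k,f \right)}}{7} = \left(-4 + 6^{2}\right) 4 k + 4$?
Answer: $670320$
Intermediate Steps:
$J{\left(k,f \right)} = -28 - 896 k$ ($J{\left(k,f \right)} = - 7 \left(\left(-4 + 6^{2}\right) 4 k + 4\right) = - 7 \left(\left(-4 + 36\right) 4 k + 4\right) = - 7 \left(32 \cdot 4 k + 4\right) = - 7 \left(128 k + 4\right) = - 7 \left(4 + 128 k\right) = -28 - 896 k$)
$J{\left(-3,-1 \right)} \left(-7\right) \left(-36\right) = \left(-28 - -2688\right) \left(-7\right) \left(-36\right) = \left(-28 + 2688\right) \left(-7\right) \left(-36\right) = 2660 \left(-7\right) \left(-36\right) = \left(-18620\right) \left(-36\right) = 670320$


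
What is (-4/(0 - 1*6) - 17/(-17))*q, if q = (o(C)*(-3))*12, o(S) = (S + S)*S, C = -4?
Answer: -1920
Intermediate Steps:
o(S) = 2*S² (o(S) = (2*S)*S = 2*S²)
q = -1152 (q = ((2*(-4)²)*(-3))*12 = ((2*16)*(-3))*12 = (32*(-3))*12 = -96*12 = -1152)
(-4/(0 - 1*6) - 17/(-17))*q = (-4/(0 - 1*6) - 17/(-17))*(-1152) = (-4/(0 - 6) - 17*(-1/17))*(-1152) = (-4/(-6) + 1)*(-1152) = (-4*(-⅙) + 1)*(-1152) = (⅔ + 1)*(-1152) = (5/3)*(-1152) = -1920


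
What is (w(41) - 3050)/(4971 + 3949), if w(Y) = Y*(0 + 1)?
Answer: -3009/8920 ≈ -0.33733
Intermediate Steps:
w(Y) = Y (w(Y) = Y*1 = Y)
(w(41) - 3050)/(4971 + 3949) = (41 - 3050)/(4971 + 3949) = -3009/8920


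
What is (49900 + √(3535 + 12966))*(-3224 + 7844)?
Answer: 230538000 + 4620*√16501 ≈ 2.3113e+8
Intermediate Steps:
(49900 + √(3535 + 12966))*(-3224 + 7844) = (49900 + √16501)*4620 = 230538000 + 4620*√16501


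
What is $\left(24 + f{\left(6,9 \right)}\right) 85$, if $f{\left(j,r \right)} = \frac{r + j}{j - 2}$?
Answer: $\frac{9435}{4} \approx 2358.8$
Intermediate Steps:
$f{\left(j,r \right)} = \frac{j + r}{-2 + j}$
$\left(24 + f{\left(6,9 \right)}\right) 85 = \left(24 + \frac{6 + 9}{-2 + 6}\right) 85 = \left(24 + \frac{1}{4} \cdot 15\right) 85 = \left(24 + \frac{15}{4}\right) 85 = \frac{111}{4} \cdot 85 = \frac{9435}{4}$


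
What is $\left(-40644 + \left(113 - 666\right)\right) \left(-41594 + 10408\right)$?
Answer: $1284769642$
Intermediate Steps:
$\left(-40644 + \left(113 - 666\right)\right) \left(-41594 + 10408\right) = \left(-40644 + \left(113 - 666\right)\right) \left(-31186\right) = \left(-40644 - 553\right) \left(-31186\right) = \left(-41197\right) \left(-31186\right) = 1284769642$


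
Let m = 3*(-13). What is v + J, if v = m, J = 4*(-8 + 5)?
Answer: -51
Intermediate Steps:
m = -39
J = -12 (J = 4*(-3) = -12)
v = -39
v + J = -39 - 12 = -51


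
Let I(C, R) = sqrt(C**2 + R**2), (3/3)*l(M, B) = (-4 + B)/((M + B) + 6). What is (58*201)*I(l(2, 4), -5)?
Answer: 58290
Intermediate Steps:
l(M, B) = (-4 + B)/(6 + B + M) (l(M, B) = (-4 + B)/((M + B) + 6) = (-4 + B)/((B + M) + 6) = (-4 + B)/(6 + B + M))
(58*201)*I(l(2, 4), -5) = (58*201)*sqrt(((-4 + 4)/(6 + 4 + 2))**2 + (-5)**2) = 11658*sqrt((0/12)**2 + 25) = 11658*sqrt(((1/12)*0)**2 + 25) = 11658*sqrt(0**2 + 25) = 11658*sqrt(0 + 25) = 11658*sqrt(25) = 11658*5 = 58290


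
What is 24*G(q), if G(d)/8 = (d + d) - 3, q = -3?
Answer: -1728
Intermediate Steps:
G(d) = -24 + 16*d (G(d) = 8*((d + d) - 3) = 8*(2*d - 3) = 8*(-3 + 2*d) = -24 + 16*d)
24*G(q) = 24*(-24 + 16*(-3)) = 24*(-24 - 48) = 24*(-72) = -1728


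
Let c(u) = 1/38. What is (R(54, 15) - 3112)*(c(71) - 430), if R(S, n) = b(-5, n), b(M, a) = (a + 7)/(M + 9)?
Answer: 5342853/4 ≈ 1.3357e+6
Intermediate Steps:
b(M, a) = (7 + a)/(9 + M)
c(u) = 1/38
R(S, n) = 7/4 + n/4 (R(S, n) = (7 + n)/(9 - 5) = (7 + n)/4 = 7/4 + n/4)
(R(54, 15) - 3112)*(c(71) - 430) = ((7/4 + (¼)*15) - 3112)*(1/38 - 430) = ((7/4 + 15/4) - 3112)*(-16339/38) = (11/2 - 3112)*(-16339/38) = -6213/2*(-16339/38) = 5342853/4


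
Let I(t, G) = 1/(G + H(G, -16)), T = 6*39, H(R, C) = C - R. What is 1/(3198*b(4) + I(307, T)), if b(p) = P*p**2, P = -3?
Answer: -16/2456065 ≈ -6.5145e-6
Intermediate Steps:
b(p) = -3*p**2
T = 234
I(t, G) = -1/16 (I(t, G) = 1/(G + (-16 - G)) = 1/(-16) = -1/16)
1/(3198*b(4) + I(307, T)) = 1/(3198*(-3*4**2) - 1/16) = 1/(3198*(-3*16) - 1/16) = 1/(3198*(-48) - 1/16) = 1/(-153504 - 1/16) = 1/(-2456065/16) = -16/2456065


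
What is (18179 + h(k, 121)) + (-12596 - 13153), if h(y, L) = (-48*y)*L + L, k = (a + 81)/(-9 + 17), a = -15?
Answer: -55365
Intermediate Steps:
k = 33/4 (k = (-15 + 81)/(-9 + 17) = 66/8 = 66*(⅛) = 33/4 ≈ 8.2500)
h(y, L) = L - 48*L*y (h(y, L) = -48*L*y + L = L - 48*L*y)
(18179 + h(k, 121)) + (-12596 - 13153) = (18179 + 121*(1 - 48*33/4)) + (-12596 - 13153) = (18179 + 121*(1 - 396)) - 25749 = (18179 + 121*(-395)) - 25749 = (18179 - 47795) - 25749 = -29616 - 25749 = -55365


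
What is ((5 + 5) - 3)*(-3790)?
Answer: -26530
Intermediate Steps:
((5 + 5) - 3)*(-3790) = (10 - 3)*(-3790) = 7*(-3790) = -26530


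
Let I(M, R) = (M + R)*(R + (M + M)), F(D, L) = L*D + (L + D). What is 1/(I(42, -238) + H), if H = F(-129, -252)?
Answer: 1/62311 ≈ 1.6049e-5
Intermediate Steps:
F(D, L) = D + L + D*L (F(D, L) = D*L + (D + L) = D + L + D*L)
I(M, R) = (M + R)*(R + 2*M)
H = 32127 (H = -129 - 252 - 129*(-252) = -129 - 252 + 32508 = 32127)
1/(I(42, -238) + H) = 1/(((-238)² + 2*42² + 3*42*(-238)) + 32127) = 1/((56644 + 2*1764 - 29988) + 32127) = 1/((56644 + 3528 - 29988) + 32127) = 1/(30184 + 32127) = 1/62311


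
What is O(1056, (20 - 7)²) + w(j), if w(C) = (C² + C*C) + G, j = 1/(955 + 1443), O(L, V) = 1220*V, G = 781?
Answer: 595054681123/2875202 ≈ 2.0696e+5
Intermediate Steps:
j = 1/2398 ≈ 0.00041701
w(C) = 781 + 2*C² (w(C) = (C² + C*C) + 781 = (C² + C²) + 781 = 2*C² + 781 = 781 + 2*C²)
O(1056, (20 - 7)²) + w(j) = 1220*(20 - 7)² + (781 + 2*(1/2398)²) = 1220*13² + (781 + 2*(1/5750404)) = 1220*169 + (781 + 1/2875202) = 206180 + 2245532763/2875202 = 595054681123/2875202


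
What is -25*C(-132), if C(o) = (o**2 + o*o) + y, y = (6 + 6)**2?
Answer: -874800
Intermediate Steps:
y = 144 (y = 12**2 = 144)
C(o) = 144 + 2*o**2 (C(o) = (o**2 + o*o) + 144 = (o**2 + o**2) + 144 = 2*o**2 + 144 = 144 + 2*o**2)
-25*C(-132) = -25*(144 + 2*(-132)**2) = -25*(144 + 2*17424) = -25*(144 + 34848) = -25*34992 = -874800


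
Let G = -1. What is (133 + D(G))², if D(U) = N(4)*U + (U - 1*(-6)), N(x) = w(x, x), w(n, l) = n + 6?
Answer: 16384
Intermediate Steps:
w(n, l) = 6 + n
N(x) = 6 + x
D(U) = 6 + 11*U (D(U) = (6 + 4)*U + (U - 1*(-6)) = 10*U + (U + 6) = 10*U + (6 + U) = 6 + 11*U)
(133 + D(G))² = (133 + (6 + 11*(-1)))² = (133 + (6 - 11))² = (133 - 5)² = 128² = 16384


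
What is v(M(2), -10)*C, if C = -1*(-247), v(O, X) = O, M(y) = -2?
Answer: -494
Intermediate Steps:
C = 247
v(M(2), -10)*C = -2*247 = -494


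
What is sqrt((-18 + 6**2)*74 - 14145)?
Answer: I*sqrt(12813) ≈ 113.19*I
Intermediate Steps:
sqrt((-18 + 6**2)*74 - 14145) = sqrt((-18 + 36)*74 - 14145) = sqrt(18*74 - 14145) = sqrt(1332 - 14145) = sqrt(-12813) = I*sqrt(12813)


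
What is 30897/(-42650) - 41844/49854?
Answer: -554164273/354378850 ≈ -1.5638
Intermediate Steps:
30897/(-42650) - 41844/49854 = 30897*(-1/42650) - 41844*1/49854 = -30897/42650 - 6974/8309 = -554164273/354378850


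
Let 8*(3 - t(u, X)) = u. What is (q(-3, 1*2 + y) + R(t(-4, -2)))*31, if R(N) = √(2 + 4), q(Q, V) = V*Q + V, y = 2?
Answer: -248 + 31*√6 ≈ -172.07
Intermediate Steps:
t(u, X) = 3 - u/8
q(Q, V) = V + Q*V (q(Q, V) = Q*V + V = V + Q*V)
R(N) = √6
(q(-3, 1*2 + y) + R(t(-4, -2)))*31 = ((1*2 + 2)*(1 - 3) + √6)*31 = ((2 + 2)*(-2) + √6)*31 = (4*(-2) + √6)*31 = (-8 + √6)*31 = -248 + 31*√6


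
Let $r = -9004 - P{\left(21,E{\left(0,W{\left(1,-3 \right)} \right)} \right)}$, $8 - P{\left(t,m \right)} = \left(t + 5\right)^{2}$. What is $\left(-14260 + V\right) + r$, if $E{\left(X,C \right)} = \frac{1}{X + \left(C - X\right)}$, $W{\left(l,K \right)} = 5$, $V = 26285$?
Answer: $3689$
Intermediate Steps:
$E{\left(X,C \right)} = \frac{1}{C}$
$P{\left(t,m \right)} = 8 - \left(5 + t\right)^{2}$ ($P{\left(t,m \right)} = 8 - \left(t + 5\right)^{2} = 8 - \left(5 + t\right)^{2}$)
$r = -8336$ ($r = -9004 - \left(8 - \left(5 + 21\right)^{2}\right) = -9004 - \left(8 - 26^{2}\right) = -9004 - \left(8 - 676\right) = -9004 - -668 = -9004 + 668 = -8336$)
$\left(-14260 + V\right) + r = \left(-14260 + 26285\right) - 8336 = 12025 - 8336 = 3689$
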